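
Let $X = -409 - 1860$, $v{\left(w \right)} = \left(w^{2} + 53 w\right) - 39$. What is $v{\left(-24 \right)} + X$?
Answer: $-3004$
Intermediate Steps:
$v{\left(w \right)} = -39 + w^{2} + 53 w$
$X = -2269$ ($X = -409 - 1860 = -2269$)
$v{\left(-24 \right)} + X = \left(-39 + \left(-24\right)^{2} + 53 \left(-24\right)\right) - 2269 = \left(-39 + 576 - 1272\right) - 2269 = -735 - 2269 = -3004$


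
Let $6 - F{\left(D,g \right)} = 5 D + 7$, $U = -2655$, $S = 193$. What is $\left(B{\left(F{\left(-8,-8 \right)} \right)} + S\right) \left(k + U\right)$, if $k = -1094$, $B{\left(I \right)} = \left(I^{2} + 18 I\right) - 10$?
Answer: $-9020094$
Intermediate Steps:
$F{\left(D,g \right)} = -1 - 5 D$ ($F{\left(D,g \right)} = 6 - \left(5 D + 7\right) = 6 - \left(7 + 5 D\right) = -1 - 5 D$)
$B{\left(I \right)} = -10 + I^{2} + 18 I$
$\left(B{\left(F{\left(-8,-8 \right)} \right)} + S\right) \left(k + U\right) = \left(\left(-10 + \left(-1 - -40\right)^{2} + 18 \left(-1 - -40\right)\right) + 193\right) \left(-1094 - 2655\right) = \left(\left(-10 + \left(-1 + 40\right)^{2} + 18 \left(-1 + 40\right)\right) + 193\right) \left(-3749\right) = \left(\left(-10 + 39^{2} + 18 \cdot 39\right) + 193\right) \left(-3749\right) = \left(\left(-10 + 1521 + 702\right) + 193\right) \left(-3749\right) = \left(2213 + 193\right) \left(-3749\right) = 2406 \left(-3749\right) = -9020094$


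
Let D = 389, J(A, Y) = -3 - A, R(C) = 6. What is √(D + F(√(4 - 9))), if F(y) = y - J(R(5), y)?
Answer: √(398 + I*√5) ≈ 19.95 + 0.05604*I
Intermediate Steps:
F(y) = 9 + y (F(y) = y - (-3 - 1*6) = y - (-3 - 6) = y - 1*(-9) = y + 9 = 9 + y)
√(D + F(√(4 - 9))) = √(389 + (9 + √(4 - 9))) = √(389 + (9 + √(-5))) = √(389 + (9 + I*√5)) = √(398 + I*√5)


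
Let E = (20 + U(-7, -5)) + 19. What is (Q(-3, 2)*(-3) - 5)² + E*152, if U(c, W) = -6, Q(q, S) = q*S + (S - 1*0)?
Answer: 5065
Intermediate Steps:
Q(q, S) = S + S*q (Q(q, S) = S*q + (S + 0) = S*q + S = S + S*q)
E = 33 (E = (20 - 6) + 19 = 14 + 19 = 33)
(Q(-3, 2)*(-3) - 5)² + E*152 = ((2*(1 - 3))*(-3) - 5)² + 33*152 = ((2*(-2))*(-3) - 5)² + 5016 = (-4*(-3) - 5)² + 5016 = (12 - 5)² + 5016 = 7² + 5016 = 49 + 5016 = 5065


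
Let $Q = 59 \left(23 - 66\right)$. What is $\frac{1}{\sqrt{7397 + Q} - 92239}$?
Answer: $- \frac{92239}{8508028261} - \frac{18 \sqrt{15}}{8508028261} \approx -1.085 \cdot 10^{-5}$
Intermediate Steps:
$Q = -2537$ ($Q = 59 \left(-43\right) = -2537$)
$\frac{1}{\sqrt{7397 + Q} - 92239} = \frac{1}{\sqrt{7397 - 2537} - 92239} = \frac{1}{\sqrt{4860} - 92239} = \frac{1}{18 \sqrt{15} - 92239} = \frac{1}{-92239 + 18 \sqrt{15}}$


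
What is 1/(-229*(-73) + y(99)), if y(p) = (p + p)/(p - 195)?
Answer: 16/267439 ≈ 5.9827e-5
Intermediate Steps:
y(p) = 2*p/(-195 + p) (y(p) = (2*p)/(-195 + p) = 2*p/(-195 + p))
1/(-229*(-73) + y(99)) = 1/(-229*(-73) + 2*99/(-195 + 99)) = 1/(16717 + 2*99/(-96)) = 1/(16717 + 2*99*(-1/96)) = 1/(16717 - 33/16) = 1/(267439/16) = 16/267439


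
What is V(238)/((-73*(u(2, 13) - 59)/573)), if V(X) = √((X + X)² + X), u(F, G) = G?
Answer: 573*√226814/3358 ≈ 81.266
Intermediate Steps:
V(X) = √(X + 4*X²) (V(X) = √((2*X)² + X) = √(4*X² + X) = √(X + 4*X²))
V(238)/((-73*(u(2, 13) - 59)/573)) = √(238*(1 + 4*238))/((-73*(13 - 59)/573)) = √(238*(1 + 952))/((-73*(-46)*(1/573))) = √(238*953)/((3358*(1/573))) = √226814/(3358/573) = √226814*(573/3358) = 573*√226814/3358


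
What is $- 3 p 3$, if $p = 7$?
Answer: $-63$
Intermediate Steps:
$- 3 p 3 = \left(-3\right) 7 \cdot 3 = \left(-21\right) 3 = -63$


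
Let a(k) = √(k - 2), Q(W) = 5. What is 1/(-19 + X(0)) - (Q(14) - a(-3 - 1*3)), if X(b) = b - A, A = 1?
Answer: -101/20 + 2*I*√2 ≈ -5.05 + 2.8284*I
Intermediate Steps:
X(b) = -1 + b (X(b) = b - 1*1 = b - 1 = -1 + b)
a(k) = √(-2 + k)
1/(-19 + X(0)) - (Q(14) - a(-3 - 1*3)) = 1/(-19 + (-1 + 0)) - (5 - √(-2 + (-3 - 1*3))) = 1/(-19 - 1) - (5 - √(-2 + (-3 - 3))) = 1/(-20) - (5 - √(-2 - 6)) = -1/20 - (5 - √(-8)) = -1/20 - (5 - 2*I*√2) = -1/20 + (-5 + 2*I*√2) = -101/20 + 2*I*√2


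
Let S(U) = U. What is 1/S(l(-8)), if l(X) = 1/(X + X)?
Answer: -16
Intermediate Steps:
l(X) = 1/(2*X)
1/S(l(-8)) = 1/((1/2)/(-8)) = 1/((1/2)*(-1/8)) = 1/(-1/16) = -16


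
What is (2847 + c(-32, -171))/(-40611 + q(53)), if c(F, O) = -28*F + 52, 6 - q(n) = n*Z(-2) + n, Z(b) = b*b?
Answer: -759/8174 ≈ -0.092855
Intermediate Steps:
Z(b) = b²
q(n) = 6 - 5*n (q(n) = 6 - (n*(-2)² + n) = 6 - (n*4 + n) = 6 - (4*n + n) = 6 - 5*n)
c(F, O) = 52 - 28*F
(2847 + c(-32, -171))/(-40611 + q(53)) = (2847 + (52 - 28*(-32)))/(-40611 + (6 - 5*53)) = (2847 + (52 + 896))/(-40611 + (6 - 265)) = (2847 + 948)/(-40611 - 259) = 3795/(-40870) = 3795*(-1/40870) = -759/8174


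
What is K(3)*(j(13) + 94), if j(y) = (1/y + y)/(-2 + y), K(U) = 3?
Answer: 40836/143 ≈ 285.57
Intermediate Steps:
j(y) = (y + 1/y)/(-2 + y)
K(3)*(j(13) + 94) = 3*((1 + 13²)/(13*(-2 + 13)) + 94) = 3*((1/13)*(1 + 169)/11 + 94) = 3*((1/13)*(1/11)*170 + 94) = 3*(170/143 + 94) = 3*(13612/143) = 40836/143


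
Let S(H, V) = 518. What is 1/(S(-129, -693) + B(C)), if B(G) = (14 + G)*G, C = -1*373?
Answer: 1/134425 ≈ 7.4391e-6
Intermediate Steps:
C = -373
B(G) = G*(14 + G)
1/(S(-129, -693) + B(C)) = 1/(518 - 373*(14 - 373)) = 1/(518 - 373*(-359)) = 1/(518 + 133907) = 1/134425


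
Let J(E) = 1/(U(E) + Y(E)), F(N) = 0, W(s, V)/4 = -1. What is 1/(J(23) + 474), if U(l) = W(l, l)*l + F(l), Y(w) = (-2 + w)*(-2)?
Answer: 134/63515 ≈ 0.0021097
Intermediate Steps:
W(s, V) = -4 (W(s, V) = 4*(-1) = -4)
Y(w) = 4 - 2*w
U(l) = -4*l (U(l) = -4*l + 0 = -4*l)
J(E) = 1/(4 - 6*E) (J(E) = 1/(-4*E + (4 - 2*E)) = 1/(4 - 6*E))
1/(J(23) + 474) = 1/(1/(2*(2 - 3*23)) + 474) = 1/(1/(2*(2 - 69)) + 474) = 1/((1/2)/(-67) + 474) = 1/((1/2)*(-1/67) + 474) = 1/(-1/134 + 474) = 1/(63515/134) = 134/63515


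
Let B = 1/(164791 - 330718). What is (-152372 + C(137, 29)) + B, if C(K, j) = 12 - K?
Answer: -25303369720/165927 ≈ -1.5250e+5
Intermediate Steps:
B = -1/165927 (B = 1/(-165927) = -1/165927 ≈ -6.0267e-6)
(-152372 + C(137, 29)) + B = (-152372 + (12 - 1*137)) - 1/165927 = (-152372 + (12 - 137)) - 1/165927 = (-152372 - 125) - 1/165927 = -152497 - 1/165927 = -25303369720/165927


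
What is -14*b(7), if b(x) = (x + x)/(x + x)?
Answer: -14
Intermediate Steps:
b(x) = 1 (b(x) = (2*x)/((2*x)) = (2*x)*(1/(2*x)) = 1)
-14*b(7) = -14*1 = -14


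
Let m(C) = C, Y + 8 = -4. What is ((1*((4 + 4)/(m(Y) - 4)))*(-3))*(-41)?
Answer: -123/2 ≈ -61.500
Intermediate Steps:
Y = -12 (Y = -8 - 4 = -12)
((1*((4 + 4)/(m(Y) - 4)))*(-3))*(-41) = ((1*((4 + 4)/(-12 - 4)))*(-3))*(-41) = ((1*(8/(-16)))*(-3))*(-41) = ((1*(8*(-1/16)))*(-3))*(-41) = ((1*(-½))*(-3))*(-41) = -½*(-3)*(-41) = (3/2)*(-41) = -123/2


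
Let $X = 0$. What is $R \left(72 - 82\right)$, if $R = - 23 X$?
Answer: $0$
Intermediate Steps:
$R = 0$ ($R = \left(-23\right) 0 = 0$)
$R \left(72 - 82\right) = 0 \left(72 - 82\right) = 0 \left(-10\right) = 0$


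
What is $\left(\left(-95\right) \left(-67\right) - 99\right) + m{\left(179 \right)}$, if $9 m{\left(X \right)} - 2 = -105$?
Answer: $\frac{56291}{9} \approx 6254.6$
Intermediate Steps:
$m{\left(X \right)} = - \frac{103}{9}$ ($m{\left(X \right)} = \frac{2}{9} + \frac{1}{9} \left(-105\right) = \frac{2}{9} - \frac{35}{3} = - \frac{103}{9}$)
$\left(\left(-95\right) \left(-67\right) - 99\right) + m{\left(179 \right)} = \left(\left(-95\right) \left(-67\right) - 99\right) - \frac{103}{9} = \left(6365 - 99\right) - \frac{103}{9} = 6266 - \frac{103}{9} = \frac{56291}{9}$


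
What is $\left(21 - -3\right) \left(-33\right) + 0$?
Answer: $-792$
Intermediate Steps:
$\left(21 - -3\right) \left(-33\right) + 0 = \left(21 + 3\right) \left(-33\right) + 0 = 24 \left(-33\right) + 0 = -792 + 0 = -792$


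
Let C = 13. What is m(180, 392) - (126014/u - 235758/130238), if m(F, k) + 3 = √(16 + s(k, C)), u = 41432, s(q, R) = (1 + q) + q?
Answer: -5707987081/1349005204 + 3*√89 ≈ 24.071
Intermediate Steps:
s(q, R) = 1 + 2*q
m(F, k) = -3 + √(17 + 2*k) (m(F, k) = -3 + √(16 + (1 + 2*k)) = -3 + √(17 + 2*k))
m(180, 392) - (126014/u - 235758/130238) = (-3 + √(17 + 2*392)) - (126014/41432 - 235758/130238) = (-3 + √(17 + 784)) - (126014*(1/41432) - 235758*1/130238) = (-3 + √801) - (63007/20716 - 117879/65119) = (-3 + 3*√89) - 1*1660971469/1349005204 = (-3 + 3*√89) - 1660971469/1349005204 = -5707987081/1349005204 + 3*√89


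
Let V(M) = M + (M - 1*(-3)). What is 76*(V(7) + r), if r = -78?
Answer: -4636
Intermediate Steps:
V(M) = 3 + 2*M (V(M) = M + (M + 3) = M + (3 + M) = 3 + 2*M)
76*(V(7) + r) = 76*((3 + 2*7) - 78) = 76*((3 + 14) - 78) = 76*(17 - 78) = 76*(-61) = -4636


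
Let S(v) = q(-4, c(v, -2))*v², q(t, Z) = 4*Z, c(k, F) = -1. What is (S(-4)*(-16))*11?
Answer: 11264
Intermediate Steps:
S(v) = -4*v² (S(v) = (4*(-1))*v² = -4*v²)
(S(-4)*(-16))*11 = (-4*(-4)²*(-16))*11 = (-4*16*(-16))*11 = -64*(-16)*11 = 1024*11 = 11264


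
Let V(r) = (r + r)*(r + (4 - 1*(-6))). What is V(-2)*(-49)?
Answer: 1568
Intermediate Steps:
V(r) = 2*r*(10 + r) (V(r) = (2*r)*(r + (4 + 6)) = (2*r)*(r + 10) = (2*r)*(10 + r) = 2*r*(10 + r))
V(-2)*(-49) = (2*(-2)*(10 - 2))*(-49) = (2*(-2)*8)*(-49) = -32*(-49) = 1568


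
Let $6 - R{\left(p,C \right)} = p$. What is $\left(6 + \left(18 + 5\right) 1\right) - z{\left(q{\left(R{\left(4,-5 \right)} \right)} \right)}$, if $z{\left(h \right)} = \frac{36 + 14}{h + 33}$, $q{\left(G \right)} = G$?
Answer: $\frac{193}{7} \approx 27.571$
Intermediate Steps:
$R{\left(p,C \right)} = 6 - p$
$z{\left(h \right)} = \frac{50}{33 + h}$
$\left(6 + \left(18 + 5\right) 1\right) - z{\left(q{\left(R{\left(4,-5 \right)} \right)} \right)} = \left(6 + \left(18 + 5\right) 1\right) - \frac{50}{33 + \left(6 - 4\right)} = \left(6 + 23 \cdot 1\right) - \frac{50}{33 + \left(6 - 4\right)} = \left(6 + 23\right) - \frac{50}{33 + 2} = 29 - \frac{50}{35} = 29 - 50 \cdot \frac{1}{35} = 29 - \frac{10}{7} = \frac{193}{7}$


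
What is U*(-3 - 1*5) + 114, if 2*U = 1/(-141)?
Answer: 16078/141 ≈ 114.03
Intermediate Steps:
U = -1/282 (U = (1/2)/(-141) = (1/2)*(-1/141) = -1/282 ≈ -0.0035461)
U*(-3 - 1*5) + 114 = -(-3 - 1*5)/282 + 114 = -(-3 - 5)/282 + 114 = -1/282*(-8) + 114 = 4/141 + 114 = 16078/141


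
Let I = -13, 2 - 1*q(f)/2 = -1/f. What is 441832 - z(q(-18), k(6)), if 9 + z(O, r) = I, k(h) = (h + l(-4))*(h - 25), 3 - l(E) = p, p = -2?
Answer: 441854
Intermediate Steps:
q(f) = 4 + 2/f (q(f) = 4 - (-2)/f = 4 + 2/f)
l(E) = 5 (l(E) = 3 - 1*(-2) = 3 + 2 = 5)
k(h) = (-25 + h)*(5 + h) (k(h) = (h + 5)*(h - 25) = (5 + h)*(-25 + h) = (-25 + h)*(5 + h))
z(O, r) = -22 (z(O, r) = -9 - 13 = -22)
441832 - z(q(-18), k(6)) = 441832 - 1*(-22) = 441832 + 22 = 441854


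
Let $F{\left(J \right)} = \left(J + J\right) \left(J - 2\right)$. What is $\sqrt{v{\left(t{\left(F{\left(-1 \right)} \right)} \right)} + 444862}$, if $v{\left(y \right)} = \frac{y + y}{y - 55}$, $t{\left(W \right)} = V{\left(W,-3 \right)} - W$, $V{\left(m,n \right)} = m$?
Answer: $\sqrt{444862} \approx 666.98$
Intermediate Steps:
$F{\left(J \right)} = 2 J \left(-2 + J\right)$
$t{\left(W \right)} = 0$ ($t{\left(W \right)} = W - W = 0$)
$v{\left(y \right)} = \frac{2 y}{-55 + y}$
$\sqrt{v{\left(t{\left(F{\left(-1 \right)} \right)} \right)} + 444862} = \sqrt{2 \cdot 0 \frac{1}{-55 + 0} + 444862} = \sqrt{2 \cdot 0 \frac{1}{-55} + 444862} = \sqrt{2 \cdot 0 \left(- \frac{1}{55}\right) + 444862} = \sqrt{0 + 444862} = \sqrt{444862}$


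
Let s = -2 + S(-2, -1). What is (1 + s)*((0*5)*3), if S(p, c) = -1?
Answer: 0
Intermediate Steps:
s = -3 (s = -2 - 1 = -3)
(1 + s)*((0*5)*3) = (1 - 3)*((0*5)*3) = -0*3 = -2*0 = 0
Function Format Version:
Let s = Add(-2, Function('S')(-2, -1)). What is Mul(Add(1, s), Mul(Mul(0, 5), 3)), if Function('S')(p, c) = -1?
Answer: 0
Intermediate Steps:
s = -3 (s = Add(-2, -1) = -3)
Mul(Add(1, s), Mul(Mul(0, 5), 3)) = Mul(Add(1, -3), Mul(Mul(0, 5), 3)) = Mul(-2, Mul(0, 3)) = Mul(-2, 0) = 0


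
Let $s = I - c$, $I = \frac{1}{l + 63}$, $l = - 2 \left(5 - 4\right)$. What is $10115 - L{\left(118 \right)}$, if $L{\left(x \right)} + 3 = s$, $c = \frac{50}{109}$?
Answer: $\frac{67277523}{6649} \approx 10118.0$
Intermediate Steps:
$c = \frac{50}{109}$ ($c = 50 \cdot \frac{1}{109} = \frac{50}{109} \approx 0.45872$)
$l = -2$ ($l = \left(-2\right) 1 = -2$)
$I = \frac{1}{61}$ ($I = \frac{1}{-2 + 63} = \frac{1}{61} \approx 0.016393$)
$s = - \frac{2941}{6649}$ ($s = \frac{1}{61} - \frac{50}{109} = - \frac{2941}{6649} \approx -0.44232$)
$L{\left(x \right)} = - \frac{22888}{6649}$ ($L{\left(x \right)} = -3 - \frac{2941}{6649} = - \frac{22888}{6649}$)
$10115 - L{\left(118 \right)} = 10115 - - \frac{22888}{6649} = 10115 + \frac{22888}{6649} = \frac{67277523}{6649}$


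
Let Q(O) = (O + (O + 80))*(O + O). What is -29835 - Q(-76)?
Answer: -40779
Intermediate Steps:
Q(O) = 2*O*(80 + 2*O) (Q(O) = (O + (80 + O))*(2*O) = (80 + 2*O)*(2*O) = 2*O*(80 + 2*O))
-29835 - Q(-76) = -29835 - 4*(-76)*(40 - 76) = -29835 - 4*(-76)*(-36) = -29835 - 1*10944 = -29835 - 10944 = -40779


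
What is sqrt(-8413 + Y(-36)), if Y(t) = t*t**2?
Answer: I*sqrt(55069) ≈ 234.67*I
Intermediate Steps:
Y(t) = t**3
sqrt(-8413 + Y(-36)) = sqrt(-8413 + (-36)**3) = sqrt(-8413 - 46656) = sqrt(-55069) = I*sqrt(55069)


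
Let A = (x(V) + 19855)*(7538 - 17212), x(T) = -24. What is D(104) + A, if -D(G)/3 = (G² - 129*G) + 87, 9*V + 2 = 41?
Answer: -191837555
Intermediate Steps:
V = 13/3 (V = -2/9 + (⅑)*41 = -2/9 + 41/9 = 13/3 ≈ 4.3333)
D(G) = -261 - 3*G² + 387*G (D(G) = -3*((G² - 129*G) + 87) = -3*(87 + G² - 129*G) = -261 - 3*G² + 387*G)
A = -191845094 (A = (-24 + 19855)*(7538 - 17212) = 19831*(-9674) = -191845094)
D(104) + A = (-261 - 3*104² + 387*104) - 191845094 = (-261 - 3*10816 + 40248) - 191845094 = (-261 - 32448 + 40248) - 191845094 = 7539 - 191845094 = -191837555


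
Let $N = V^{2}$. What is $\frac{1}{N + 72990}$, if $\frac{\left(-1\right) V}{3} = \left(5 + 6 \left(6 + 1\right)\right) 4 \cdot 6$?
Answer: $\frac{1}{11524446} \approx 8.6772 \cdot 10^{-8}$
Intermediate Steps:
$V = -3384$ ($V = - 3 \left(5 + 6 \left(6 + 1\right)\right) 4 \cdot 6 = - 3 \left(5 + 6 \cdot 7\right) 4 \cdot 6 = - 3 \left(5 + 42\right) 4 \cdot 6 = - 3 \cdot 47 \cdot 4 \cdot 6 = - 3 \cdot 188 \cdot 6 = \left(-3\right) 1128 = -3384$)
$N = 11451456$ ($N = \left(-3384\right)^{2} = 11451456$)
$\frac{1}{N + 72990} = \frac{1}{11451456 + 72990} = \frac{1}{11524446}$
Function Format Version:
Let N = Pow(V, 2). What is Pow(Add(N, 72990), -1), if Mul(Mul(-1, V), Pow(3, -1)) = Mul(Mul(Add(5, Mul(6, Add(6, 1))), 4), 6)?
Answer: Rational(1, 11524446) ≈ 8.6772e-8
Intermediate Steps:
V = -3384 (V = Mul(-3, Mul(Mul(Add(5, Mul(6, Add(6, 1))), 4), 6)) = Mul(-3, Mul(Mul(Add(5, Mul(6, 7)), 4), 6)) = Mul(-3, Mul(Mul(Add(5, 42), 4), 6)) = Mul(-3, Mul(Mul(47, 4), 6)) = Mul(-3, Mul(188, 6)) = Mul(-3, 1128) = -3384)
N = 11451456 (N = Pow(-3384, 2) = 11451456)
Pow(Add(N, 72990), -1) = Pow(Add(11451456, 72990), -1) = Pow(11524446, -1) = Rational(1, 11524446)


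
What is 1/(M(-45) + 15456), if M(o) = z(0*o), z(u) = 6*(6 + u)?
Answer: 1/15492 ≈ 6.4550e-5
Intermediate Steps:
z(u) = 36 + 6*u
M(o) = 36 (M(o) = 36 + 6*(0*o) = 36 + 6*0 = 36 + 0 = 36)
1/(M(-45) + 15456) = 1/(36 + 15456) = 1/15492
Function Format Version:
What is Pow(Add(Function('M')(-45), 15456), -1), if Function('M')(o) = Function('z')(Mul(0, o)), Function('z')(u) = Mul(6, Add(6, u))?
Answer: Rational(1, 15492) ≈ 6.4550e-5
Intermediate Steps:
Function('z')(u) = Add(36, Mul(6, u))
Function('M')(o) = 36 (Function('M')(o) = Add(36, Mul(6, Mul(0, o))) = Add(36, Mul(6, 0)) = Add(36, 0) = 36)
Pow(Add(Function('M')(-45), 15456), -1) = Pow(Add(36, 15456), -1) = Pow(15492, -1) = Rational(1, 15492)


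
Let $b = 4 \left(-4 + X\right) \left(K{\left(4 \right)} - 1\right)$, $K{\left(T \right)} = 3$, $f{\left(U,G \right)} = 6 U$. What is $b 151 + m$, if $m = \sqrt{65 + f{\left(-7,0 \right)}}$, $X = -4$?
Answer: $-9664 + \sqrt{23} \approx -9659.2$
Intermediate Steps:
$m = \sqrt{23}$ ($m = \sqrt{65 + 6 \left(-7\right)} = \sqrt{65 - 42} = \sqrt{23} \approx 4.7958$)
$b = -64$ ($b = 4 \left(-4 - 4\right) \left(3 - 1\right) = 4 \left(-8\right) 2 = \left(-32\right) 2 = -64$)
$b 151 + m = \left(-64\right) 151 + \sqrt{23} = -9664 + \sqrt{23}$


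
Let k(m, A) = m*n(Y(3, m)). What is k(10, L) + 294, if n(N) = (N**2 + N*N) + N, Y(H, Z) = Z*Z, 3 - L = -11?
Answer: 201294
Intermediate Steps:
L = 14 (L = 3 - 1*(-11) = 3 + 11 = 14)
Y(H, Z) = Z**2
n(N) = N + 2*N**2 (n(N) = (N**2 + N**2) + N = 2*N**2 + N = N + 2*N**2)
k(m, A) = m**3*(1 + 2*m**2) (k(m, A) = m*(m**2*(1 + 2*m**2)) = m**3*(1 + 2*m**2))
k(10, L) + 294 = (10**3 + 2*10**5) + 294 = (1000 + 2*100000) + 294 = (1000 + 200000) + 294 = 201000 + 294 = 201294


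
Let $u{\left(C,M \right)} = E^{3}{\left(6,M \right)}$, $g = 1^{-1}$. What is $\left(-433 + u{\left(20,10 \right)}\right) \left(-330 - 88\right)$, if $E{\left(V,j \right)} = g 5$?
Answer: $128744$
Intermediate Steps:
$g = 1$
$E{\left(V,j \right)} = 5$ ($E{\left(V,j \right)} = 1 \cdot 5 = 5$)
$u{\left(C,M \right)} = 125$ ($u{\left(C,M \right)} = 5^{3} = 125$)
$\left(-433 + u{\left(20,10 \right)}\right) \left(-330 - 88\right) = \left(-433 + 125\right) \left(-330 - 88\right) = \left(-308\right) \left(-418\right) = 128744$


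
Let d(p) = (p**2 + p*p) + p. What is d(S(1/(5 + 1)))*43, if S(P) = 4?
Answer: 1548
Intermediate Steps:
d(p) = p + 2*p**2 (d(p) = (p**2 + p**2) + p = 2*p**2 + p = p + 2*p**2)
d(S(1/(5 + 1)))*43 = (4*(1 + 2*4))*43 = (4*(1 + 8))*43 = (4*9)*43 = 36*43 = 1548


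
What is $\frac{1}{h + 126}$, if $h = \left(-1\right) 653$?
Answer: $- \frac{1}{527} \approx -0.0018975$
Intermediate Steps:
$h = -653$
$\frac{1}{h + 126} = \frac{1}{-653 + 126} = \frac{1}{-527} = - \frac{1}{527}$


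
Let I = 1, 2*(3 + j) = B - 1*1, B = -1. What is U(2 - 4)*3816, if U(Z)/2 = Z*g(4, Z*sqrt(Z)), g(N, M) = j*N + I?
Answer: 228960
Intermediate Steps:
j = -4 (j = -3 + (-1 - 1*1)/2 = -3 + (-1 - 1)/2 = -3 + (1/2)*(-2) = -3 - 1 = -4)
g(N, M) = 1 - 4*N (g(N, M) = -4*N + 1 = 1 - 4*N)
U(Z) = -30*Z (U(Z) = 2*(Z*(1 - 4*4)) = 2*(Z*(1 - 16)) = 2*(Z*(-15)) = 2*(-15*Z) = -30*Z)
U(2 - 4)*3816 = -30*(2 - 4)*3816 = -30*(-2)*3816 = 60*3816 = 228960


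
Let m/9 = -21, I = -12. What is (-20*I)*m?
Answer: -45360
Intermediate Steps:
m = -189 (m = 9*(-21) = -189)
(-20*I)*m = -20*(-12)*(-189) = 240*(-189) = -45360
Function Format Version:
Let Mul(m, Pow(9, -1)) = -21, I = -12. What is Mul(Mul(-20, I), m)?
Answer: -45360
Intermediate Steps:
m = -189 (m = Mul(9, -21) = -189)
Mul(Mul(-20, I), m) = Mul(Mul(-20, -12), -189) = Mul(240, -189) = -45360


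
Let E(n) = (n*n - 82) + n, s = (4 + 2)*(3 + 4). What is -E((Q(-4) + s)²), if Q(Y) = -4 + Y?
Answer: -1337410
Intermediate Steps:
s = 42 (s = 6*7 = 42)
E(n) = -82 + n + n² (E(n) = (n² - 82) + n = (-82 + n²) + n = -82 + n + n²)
-E((Q(-4) + s)²) = -(-82 + ((-4 - 4) + 42)² + (((-4 - 4) + 42)²)²) = -(-82 + (-8 + 42)² + ((-8 + 42)²)²) = -(-82 + 34² + (34²)²) = -(-82 + 1156 + 1156²) = -(-82 + 1156 + 1336336) = -1*1337410 = -1337410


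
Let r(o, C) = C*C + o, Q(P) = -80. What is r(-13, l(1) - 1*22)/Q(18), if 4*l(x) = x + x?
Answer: -1797/320 ≈ -5.6156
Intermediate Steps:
l(x) = x/2 (l(x) = (x + x)/4 = (2*x)/4 = x/2)
r(o, C) = o + C² (r(o, C) = C² + o = o + C²)
r(-13, l(1) - 1*22)/Q(18) = (-13 + ((½)*1 - 1*22)²)/(-80) = (-13 + (½ - 22)²)*(-1/80) = (-13 + (-43/2)²)*(-1/80) = (-13 + 1849/4)*(-1/80) = (1797/4)*(-1/80) = -1797/320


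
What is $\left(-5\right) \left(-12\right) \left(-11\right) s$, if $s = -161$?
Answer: $106260$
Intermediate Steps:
$\left(-5\right) \left(-12\right) \left(-11\right) s = \left(-5\right) \left(-12\right) \left(-11\right) \left(-161\right) = 60 \left(-11\right) \left(-161\right) = \left(-660\right) \left(-161\right) = 106260$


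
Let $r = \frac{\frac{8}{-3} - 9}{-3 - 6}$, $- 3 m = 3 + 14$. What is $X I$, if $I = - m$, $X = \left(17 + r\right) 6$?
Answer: $\frac{16796}{27} \approx 622.07$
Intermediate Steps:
$m = - \frac{17}{3}$ ($m = - \frac{3 + 14}{3} = \left(- \frac{1}{3}\right) 17 = - \frac{17}{3} \approx -5.6667$)
$r = \frac{35}{27}$ ($r = \frac{8 \left(- \frac{1}{3}\right) - 9}{-9} = \left(- \frac{8}{3} - 9\right) \left(- \frac{1}{9}\right) = \left(- \frac{35}{3}\right) \left(- \frac{1}{9}\right) = \frac{35}{27} \approx 1.2963$)
$X = \frac{988}{9}$ ($X = \left(17 + \frac{35}{27}\right) 6 = \frac{494}{27} \cdot 6 = \frac{988}{9} \approx 109.78$)
$I = \frac{17}{3}$ ($I = \left(-1\right) \left(- \frac{17}{3}\right) = \frac{17}{3} \approx 5.6667$)
$X I = \frac{988}{9} \cdot \frac{17}{3} = \frac{16796}{27}$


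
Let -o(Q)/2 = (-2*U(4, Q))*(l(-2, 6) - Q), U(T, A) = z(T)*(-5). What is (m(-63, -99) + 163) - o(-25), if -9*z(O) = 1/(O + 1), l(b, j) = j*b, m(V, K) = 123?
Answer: 2522/9 ≈ 280.22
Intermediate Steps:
l(b, j) = b*j
z(O) = -1/(9*(1 + O)) (z(O) = -1/(9*(O + 1)) = -1/(9*(1 + O)))
U(T, A) = 5/(9 + 9*T) (U(T, A) = -1/(9 + 9*T)*(-5) = 5/(9 + 9*T))
o(Q) = -16/3 - 4*Q/9 (o(Q) = -2*(-10/(9*(1 + 4)))*(-2*6 - Q) = -2*(-10/(9*5))*(-12 - Q) = -2*(-2*1/9)*(-12 - Q) = -(-4)*(-12 - Q)/9 = -2*(8/3 + 2*Q/9) = -16/3 - 4*Q/9)
(m(-63, -99) + 163) - o(-25) = (123 + 163) - (-16/3 - 4/9*(-25)) = 286 - (-16/3 + 100/9) = 286 - 1*52/9 = 286 - 52/9 = 2522/9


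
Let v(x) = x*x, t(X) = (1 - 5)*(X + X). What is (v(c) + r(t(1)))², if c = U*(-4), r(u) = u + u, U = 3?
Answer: 16384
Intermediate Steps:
t(X) = -8*X
r(u) = 2*u
c = -12 (c = 3*(-4) = -12)
v(x) = x²
(v(c) + r(t(1)))² = ((-12)² + 2*(-8*1))² = (144 + 2*(-8))² = (144 - 16)² = 128² = 16384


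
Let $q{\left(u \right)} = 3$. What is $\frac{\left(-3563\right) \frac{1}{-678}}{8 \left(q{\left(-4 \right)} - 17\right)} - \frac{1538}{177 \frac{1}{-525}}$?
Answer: $\frac{2919709169}{640032} \approx 4561.8$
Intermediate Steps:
$\frac{\left(-3563\right) \frac{1}{-678}}{8 \left(q{\left(-4 \right)} - 17\right)} - \frac{1538}{177 \frac{1}{-525}} = \frac{\left(-3563\right) \frac{1}{-678}}{8 \left(3 - 17\right)} - \frac{1538}{177 \frac{1}{-525}} = \frac{\left(-3563\right) \left(- \frac{1}{678}\right)}{8 \left(-14\right)} - \frac{1538}{177 \left(- \frac{1}{525}\right)} = \frac{3563}{678 \left(-112\right)} - \frac{1538}{- \frac{59}{175}} = \frac{3563}{678} \left(- \frac{1}{112}\right) - - \frac{269150}{59} = - \frac{509}{10848} + \frac{269150}{59} = \frac{2919709169}{640032}$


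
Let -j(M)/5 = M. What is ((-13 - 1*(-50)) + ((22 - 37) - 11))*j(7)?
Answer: -385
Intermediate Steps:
j(M) = -5*M
((-13 - 1*(-50)) + ((22 - 37) - 11))*j(7) = ((-13 - 1*(-50)) + ((22 - 37) - 11))*(-5*7) = ((-13 + 50) + (-15 - 11))*(-35) = (37 - 26)*(-35) = 11*(-35) = -385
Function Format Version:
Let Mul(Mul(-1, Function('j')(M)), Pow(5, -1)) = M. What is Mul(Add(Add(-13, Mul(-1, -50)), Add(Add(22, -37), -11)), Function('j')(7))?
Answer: -385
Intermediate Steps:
Function('j')(M) = Mul(-5, M)
Mul(Add(Add(-13, Mul(-1, -50)), Add(Add(22, -37), -11)), Function('j')(7)) = Mul(Add(Add(-13, Mul(-1, -50)), Add(Add(22, -37), -11)), Mul(-5, 7)) = Mul(Add(Add(-13, 50), Add(-15, -11)), -35) = Mul(Add(37, -26), -35) = Mul(11, -35) = -385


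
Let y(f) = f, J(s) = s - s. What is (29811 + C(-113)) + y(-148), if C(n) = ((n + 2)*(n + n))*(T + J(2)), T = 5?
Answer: 155093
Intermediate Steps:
J(s) = 0
C(n) = 10*n*(2 + n) (C(n) = ((n + 2)*(n + n))*(5 + 0) = ((2 + n)*(2*n))*5 = (2*n*(2 + n))*5 = 10*n*(2 + n))
(29811 + C(-113)) + y(-148) = (29811 + 10*(-113)*(2 - 113)) - 148 = (29811 + 10*(-113)*(-111)) - 148 = (29811 + 125430) - 148 = 155241 - 148 = 155093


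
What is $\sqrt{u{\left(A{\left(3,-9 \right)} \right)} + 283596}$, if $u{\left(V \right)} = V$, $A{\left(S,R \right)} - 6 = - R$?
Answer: $\sqrt{283611} \approx 532.55$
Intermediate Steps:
$A{\left(S,R \right)} = 6 - R$
$\sqrt{u{\left(A{\left(3,-9 \right)} \right)} + 283596} = \sqrt{\left(6 - -9\right) + 283596} = \sqrt{\left(6 + 9\right) + 283596} = \sqrt{15 + 283596} = \sqrt{283611}$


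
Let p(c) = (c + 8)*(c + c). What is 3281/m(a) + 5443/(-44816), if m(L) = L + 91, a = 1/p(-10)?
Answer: 5861833877/163175056 ≈ 35.924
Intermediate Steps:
p(c) = 2*c*(8 + c) (p(c) = (8 + c)*(2*c) = 2*c*(8 + c))
a = 1/40 (a = 1/(2*(-10)*(8 - 10)) = 1/(2*(-10)*(-2)) = 1/40 ≈ 0.025000)
m(L) = 91 + L
3281/m(a) + 5443/(-44816) = 3281/(91 + 1/40) + 5443/(-44816) = 3281/(3641/40) + 5443*(-1/44816) = 3281*(40/3641) - 5443/44816 = 131240/3641 - 5443/44816 = 5861833877/163175056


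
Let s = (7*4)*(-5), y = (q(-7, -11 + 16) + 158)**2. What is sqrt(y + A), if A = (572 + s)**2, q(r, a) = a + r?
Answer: 12*sqrt(1465) ≈ 459.30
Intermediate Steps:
y = 24336 (y = (((-11 + 16) - 7) + 158)**2 = ((5 - 7) + 158)**2 = (-2 + 158)**2 = 156**2 = 24336)
s = -140 (s = 28*(-5) = -140)
A = 186624 (A = (572 - 140)**2 = 432**2 = 186624)
sqrt(y + A) = sqrt(24336 + 186624) = sqrt(210960) = 12*sqrt(1465)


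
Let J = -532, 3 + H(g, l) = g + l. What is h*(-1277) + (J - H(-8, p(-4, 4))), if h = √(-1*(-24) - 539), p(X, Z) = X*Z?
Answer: -505 - 1277*I*√515 ≈ -505.0 - 28980.0*I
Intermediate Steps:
H(g, l) = -3 + g + l (H(g, l) = -3 + (g + l) = -3 + g + l)
h = I*√515 (h = √(24 - 539) = √(-515) = I*√515 ≈ 22.694*I)
h*(-1277) + (J - H(-8, p(-4, 4))) = (I*√515)*(-1277) + (-532 - (-3 - 8 - 4*4)) = -1277*I*√515 + (-532 - (-3 - 8 - 16)) = -1277*I*√515 + (-532 - 1*(-27)) = -1277*I*√515 + (-532 + 27) = -1277*I*√515 - 505 = -505 - 1277*I*√515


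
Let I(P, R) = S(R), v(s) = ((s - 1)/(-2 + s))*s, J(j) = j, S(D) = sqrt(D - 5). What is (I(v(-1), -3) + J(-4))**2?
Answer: 8 - 16*I*sqrt(2) ≈ 8.0 - 22.627*I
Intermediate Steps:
S(D) = sqrt(-5 + D)
v(s) = s*(-1 + s)/(-2 + s) (v(s) = ((-1 + s)/(-2 + s))*s = s*(-1 + s)/(-2 + s))
I(P, R) = sqrt(-5 + R)
(I(v(-1), -3) + J(-4))**2 = (sqrt(-5 - 3) - 4)**2 = (sqrt(-8) - 4)**2 = (2*I*sqrt(2) - 4)**2 = (-4 + 2*I*sqrt(2))**2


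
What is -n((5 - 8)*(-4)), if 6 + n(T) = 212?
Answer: -206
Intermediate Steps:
n(T) = 206 (n(T) = -6 + 212 = 206)
-n((5 - 8)*(-4)) = -1*206 = -206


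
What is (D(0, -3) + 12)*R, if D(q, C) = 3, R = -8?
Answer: -120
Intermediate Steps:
(D(0, -3) + 12)*R = (3 + 12)*(-8) = 15*(-8) = -120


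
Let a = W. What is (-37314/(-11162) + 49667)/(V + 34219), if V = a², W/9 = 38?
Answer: 277210184/843752323 ≈ 0.32854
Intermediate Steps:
W = 342 (W = 9*38 = 342)
a = 342
V = 116964 (V = 342² = 116964)
(-37314/(-11162) + 49667)/(V + 34219) = (-37314/(-11162) + 49667)/(116964 + 34219) = (-37314*(-1/11162) + 49667)/151183 = (18657/5581 + 49667)*(1/151183) = (277210184/5581)*(1/151183) = 277210184/843752323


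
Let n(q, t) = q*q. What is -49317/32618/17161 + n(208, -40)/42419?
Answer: 143285540921/140499131998 ≈ 1.0198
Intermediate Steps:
n(q, t) = q²
-49317/32618/17161 + n(208, -40)/42419 = -49317/32618/17161 + 208²/42419 = -49317*1/32618*(1/17161) + 43264*(1/42419) = -49317/32618*1/17161 + 256/251 = -49317/559757498 + 256/251 = 143285540921/140499131998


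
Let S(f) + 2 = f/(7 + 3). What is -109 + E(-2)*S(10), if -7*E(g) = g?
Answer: -765/7 ≈ -109.29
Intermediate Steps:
S(f) = -2 + f/10 (S(f) = -2 + f/(7 + 3) = -2 + f/10)
E(g) = -g/7
-109 + E(-2)*S(10) = -109 + (-⅐*(-2))*(-2 + (⅒)*10) = -109 + 2*(-2 + 1)/7 = -109 + (2/7)*(-1) = -109 - 2/7 = -765/7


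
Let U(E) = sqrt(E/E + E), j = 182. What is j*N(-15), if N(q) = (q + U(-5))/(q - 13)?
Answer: 195/2 - 13*I ≈ 97.5 - 13.0*I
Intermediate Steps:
U(E) = sqrt(1 + E)
N(q) = (q + 2*I)/(-13 + q) (N(q) = (q + sqrt(1 - 5))/(q - 13) = (q + sqrt(-4))/(-13 + q) = (q + 2*I)/(-13 + q))
j*N(-15) = 182*((-15 + 2*I)/(-13 - 15)) = 182*((-15 + 2*I)/(-28)) = 182*(-(-15 + 2*I)/28) = 182*(15/28 - I/14) = 195/2 - 13*I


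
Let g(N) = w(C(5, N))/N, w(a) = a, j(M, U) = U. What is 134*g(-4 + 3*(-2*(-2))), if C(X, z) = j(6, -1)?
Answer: -67/4 ≈ -16.750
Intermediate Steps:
C(X, z) = -1
g(N) = -1/N
134*g(-4 + 3*(-2*(-2))) = 134*(-1/(-4 + 3*(-2*(-2)))) = 134*(-1/(-4 + 3*4)) = 134*(-1/(-4 + 12)) = 134*(-1/8) = 134*(-1*⅛) = 134*(-⅛) = -67/4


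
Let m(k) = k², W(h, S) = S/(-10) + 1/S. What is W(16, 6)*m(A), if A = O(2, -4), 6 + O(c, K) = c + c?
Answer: -26/15 ≈ -1.7333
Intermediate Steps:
O(c, K) = -6 + 2*c (O(c, K) = -6 + (c + c) = -6 + 2*c)
A = -2 (A = -6 + 2*2 = -6 + 4 = -2)
W(h, S) = 1/S - S/10 (W(h, S) = S*(-⅒) + 1/S = -S/10 + 1/S = 1/S - S/10)
W(16, 6)*m(A) = (1/6 - ⅒*6)*(-2)² = (⅙ - ⅗)*4 = -13/30*4 = -26/15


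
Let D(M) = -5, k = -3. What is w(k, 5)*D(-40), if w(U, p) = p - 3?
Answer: -10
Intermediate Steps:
w(U, p) = -3 + p
w(k, 5)*D(-40) = (-3 + 5)*(-5) = 2*(-5) = -10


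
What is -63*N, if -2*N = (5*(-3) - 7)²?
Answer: 15246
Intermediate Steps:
N = -242 (N = -(5*(-3) - 7)²/2 = -(-15 - 7)²/2 = -½*(-22)² = -½*484 = -242)
-63*N = -63*(-242) = 15246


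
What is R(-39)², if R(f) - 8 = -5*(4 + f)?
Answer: 33489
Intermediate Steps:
R(f) = -12 - 5*f (R(f) = 8 - 5*(4 + f) = 8 + (-20 - 5*f) = -12 - 5*f)
R(-39)² = (-12 - 5*(-39))² = (-12 + 195)² = 183² = 33489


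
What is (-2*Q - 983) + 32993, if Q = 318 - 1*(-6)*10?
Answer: 31254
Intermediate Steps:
Q = 378 (Q = 318 - (-6)*10 = 318 - 1*(-60) = 318 + 60 = 378)
(-2*Q - 983) + 32993 = (-2*378 - 983) + 32993 = (-756 - 983) + 32993 = -1739 + 32993 = 31254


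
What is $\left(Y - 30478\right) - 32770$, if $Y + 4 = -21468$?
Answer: $-84720$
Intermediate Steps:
$Y = -21472$ ($Y = -4 - 21468 = -21472$)
$\left(Y - 30478\right) - 32770 = \left(-21472 - 30478\right) - 32770 = -51950 - 32770 = -84720$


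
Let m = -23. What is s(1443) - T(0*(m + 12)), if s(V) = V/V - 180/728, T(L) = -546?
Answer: 99509/182 ≈ 546.75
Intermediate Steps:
s(V) = 137/182 (s(V) = 1 - 180*1/728 = 1 - 45/182 = 137/182)
s(1443) - T(0*(m + 12)) = 137/182 - 1*(-546) = 137/182 + 546 = 99509/182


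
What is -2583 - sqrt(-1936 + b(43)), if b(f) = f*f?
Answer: -2583 - I*sqrt(87) ≈ -2583.0 - 9.3274*I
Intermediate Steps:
b(f) = f**2
-2583 - sqrt(-1936 + b(43)) = -2583 - sqrt(-1936 + 43**2) = -2583 - sqrt(-1936 + 1849) = -2583 - sqrt(-87) = -2583 - I*sqrt(87)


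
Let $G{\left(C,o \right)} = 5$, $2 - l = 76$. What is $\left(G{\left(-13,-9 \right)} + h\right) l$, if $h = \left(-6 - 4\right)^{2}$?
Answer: $-7770$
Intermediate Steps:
$l = -74$ ($l = 2 - 76 = -74$)
$h = 100$ ($h = \left(-10\right)^{2} = 100$)
$\left(G{\left(-13,-9 \right)} + h\right) l = \left(5 + 100\right) \left(-74\right) = 105 \left(-74\right) = -7770$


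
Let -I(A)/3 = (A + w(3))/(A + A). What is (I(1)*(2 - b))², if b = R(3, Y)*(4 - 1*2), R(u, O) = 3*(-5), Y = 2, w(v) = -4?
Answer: 20736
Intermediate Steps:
I(A) = -3*(-4 + A)/(2*A) (I(A) = -3*(A - 4)/(A + A) = -3*(-4 + A)/(2*A))
R(u, O) = -15
b = -30 (b = -15*(4 - 1*2) = -15*(4 - 2) = -15*2 = -30)
(I(1)*(2 - b))² = ((-3/2 + 6/1)*(2 - 1*(-30)))² = ((-3/2 + 6*1)*(2 + 30))² = ((-3/2 + 6)*32)² = ((9/2)*32)² = 144² = 20736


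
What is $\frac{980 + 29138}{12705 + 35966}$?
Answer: $\frac{30118}{48671} \approx 0.61881$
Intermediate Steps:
$\frac{980 + 29138}{12705 + 35966} = \frac{30118}{48671}$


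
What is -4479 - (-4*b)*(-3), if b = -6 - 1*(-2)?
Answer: -4431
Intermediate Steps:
b = -4 (b = -6 + 2 = -4)
-4479 - (-4*b)*(-3) = -4479 - (-4*(-4))*(-3) = -4479 - 16*(-3) = -4479 - 1*(-48) = -4479 + 48 = -4431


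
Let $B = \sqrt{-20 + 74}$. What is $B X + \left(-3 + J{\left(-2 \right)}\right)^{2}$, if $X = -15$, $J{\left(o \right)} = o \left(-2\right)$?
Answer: $1 - 45 \sqrt{6} \approx -109.23$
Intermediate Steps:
$J{\left(o \right)} = - 2 o$
$B = 3 \sqrt{6}$ ($B = \sqrt{54} = 3 \sqrt{6} \approx 7.3485$)
$B X + \left(-3 + J{\left(-2 \right)}\right)^{2} = 3 \sqrt{6} \left(-15\right) + \left(-3 - -4\right)^{2} = - 45 \sqrt{6} + \left(-3 + 4\right)^{2} = - 45 \sqrt{6} + 1^{2} = - 45 \sqrt{6} + 1 = 1 - 45 \sqrt{6}$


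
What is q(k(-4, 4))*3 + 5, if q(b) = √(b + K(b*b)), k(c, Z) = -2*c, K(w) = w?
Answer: 5 + 18*√2 ≈ 30.456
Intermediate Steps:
q(b) = √(b + b²) (q(b) = √(b + b*b) = √(b + b²))
q(k(-4, 4))*3 + 5 = √((-2*(-4))*(1 - 2*(-4)))*3 + 5 = √(8*(1 + 8))*3 + 5 = √(8*9)*3 + 5 = √72*3 + 5 = (6*√2)*3 + 5 = 18*√2 + 5 = 5 + 18*√2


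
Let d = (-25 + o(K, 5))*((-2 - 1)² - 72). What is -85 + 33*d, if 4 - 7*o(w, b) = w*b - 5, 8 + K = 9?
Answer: 50702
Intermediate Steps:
K = 1 (K = -8 + 9 = 1)
o(w, b) = 9/7 - b*w/7 (o(w, b) = 4/7 - (w*b - 5)/7 = 4/7 - (b*w - 5)/7 = 4/7 - (-5 + b*w)/7 = 4/7 + (5/7 - b*w/7) = 9/7 - b*w/7)
d = 1539 (d = (-25 + (9/7 - ⅐*5*1))*((-2 - 1)² - 72) = (-25 + (9/7 - 5/7))*((-3)² - 72) = (-25 + 4/7)*(9 - 72) = -171/7*(-63) = 1539)
-85 + 33*d = -85 + 33*1539 = -85 + 50787 = 50702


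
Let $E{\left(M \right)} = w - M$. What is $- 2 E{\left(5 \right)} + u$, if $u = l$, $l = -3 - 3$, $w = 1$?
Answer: $2$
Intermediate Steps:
$l = -6$ ($l = -3 - 3 = -6$)
$u = -6$
$E{\left(M \right)} = 1 - M$
$- 2 E{\left(5 \right)} + u = - 2 \left(1 - 5\right) - 6 = \left(-2\right) \left(-4\right) - 6 = 8 - 6 = 2$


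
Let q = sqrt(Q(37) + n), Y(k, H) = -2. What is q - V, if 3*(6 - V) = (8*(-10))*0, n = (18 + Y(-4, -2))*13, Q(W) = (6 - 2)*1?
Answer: -6 + 2*sqrt(53) ≈ 8.5602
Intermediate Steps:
Q(W) = 4 (Q(W) = 4*1 = 4)
n = 208 (n = (18 - 2)*13 = 16*13 = 208)
q = 2*sqrt(53) (q = sqrt(4 + 208) = sqrt(212) = 2*sqrt(53) ≈ 14.560)
V = 6 (V = 6 - 8*(-10)*0/3 = 6 - (-80)*0/3 = 6 - 1/3*0 = 6 + 0 = 6)
q - V = 2*sqrt(53) - 1*6 = 2*sqrt(53) - 6 = -6 + 2*sqrt(53)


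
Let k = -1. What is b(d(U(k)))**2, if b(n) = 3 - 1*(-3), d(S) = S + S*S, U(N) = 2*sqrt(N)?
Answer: 36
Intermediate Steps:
d(S) = S + S**2
b(n) = 6 (b(n) = 3 + 3 = 6)
b(d(U(k)))**2 = 6**2 = 36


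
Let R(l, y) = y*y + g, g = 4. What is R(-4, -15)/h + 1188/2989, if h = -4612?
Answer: 4794575/13785268 ≈ 0.34780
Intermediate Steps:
R(l, y) = 4 + y**2 (R(l, y) = y*y + 4 = y**2 + 4 = 4 + y**2)
R(-4, -15)/h + 1188/2989 = (4 + (-15)**2)/(-4612) + 1188/2989 = (4 + 225)*(-1/4612) + 1188*(1/2989) = 229*(-1/4612) + 1188/2989 = -229/4612 + 1188/2989 = 4794575/13785268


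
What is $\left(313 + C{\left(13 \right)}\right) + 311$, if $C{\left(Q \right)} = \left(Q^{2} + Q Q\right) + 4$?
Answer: $966$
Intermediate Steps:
$C{\left(Q \right)} = 4 + 2 Q^{2}$ ($C{\left(Q \right)} = \left(Q^{2} + Q^{2}\right) + 4 = 2 Q^{2} + 4 = 4 + 2 Q^{2}$)
$\left(313 + C{\left(13 \right)}\right) + 311 = \left(313 + \left(4 + 2 \cdot 13^{2}\right)\right) + 311 = \left(313 + \left(4 + 2 \cdot 169\right)\right) + 311 = \left(313 + \left(4 + 338\right)\right) + 311 = \left(313 + 342\right) + 311 = 655 + 311 = 966$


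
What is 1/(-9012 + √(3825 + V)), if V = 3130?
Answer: -9012/81209189 - √6955/81209189 ≈ -0.00011200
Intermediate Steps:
1/(-9012 + √(3825 + V)) = 1/(-9012 + √(3825 + 3130)) = 1/(-9012 + √6955)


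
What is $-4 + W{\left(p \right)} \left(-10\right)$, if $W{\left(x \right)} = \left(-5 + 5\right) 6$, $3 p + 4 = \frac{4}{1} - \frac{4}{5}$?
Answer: $-4$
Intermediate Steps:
$p = - \frac{4}{15}$ ($p = - \frac{4}{3} + \frac{\frac{4}{1} - \frac{4}{5}}{3} = - \frac{4}{3} + \frac{4 \cdot 1 - \frac{4}{5}}{3} = - \frac{4}{3} + \frac{4 - \frac{4}{5}}{3} = - \frac{4}{3} + \frac{1}{3} \cdot \frac{16}{5} = - \frac{4}{3} + \frac{16}{15} = - \frac{4}{15} \approx -0.26667$)
$W{\left(x \right)} = 0$ ($W{\left(x \right)} = 0 \cdot 6 = 0$)
$-4 + W{\left(p \right)} \left(-10\right) = -4 + 0 \left(-10\right) = -4 + 0 = -4$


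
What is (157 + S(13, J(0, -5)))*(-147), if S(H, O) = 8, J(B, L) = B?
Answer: -24255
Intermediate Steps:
(157 + S(13, J(0, -5)))*(-147) = (157 + 8)*(-147) = 165*(-147) = -24255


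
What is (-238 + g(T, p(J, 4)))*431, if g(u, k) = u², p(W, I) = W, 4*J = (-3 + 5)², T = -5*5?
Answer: 166797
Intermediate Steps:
T = -25
J = 1 (J = (-3 + 5)²/4 = (¼)*2² = (¼)*4 = 1)
(-238 + g(T, p(J, 4)))*431 = (-238 + (-25)²)*431 = (-238 + 625)*431 = 387*431 = 166797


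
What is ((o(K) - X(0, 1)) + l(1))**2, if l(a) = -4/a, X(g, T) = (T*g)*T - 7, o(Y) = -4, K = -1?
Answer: 1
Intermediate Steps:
X(g, T) = -7 + g*T**2 (X(g, T) = g*T**2 - 7 = -7 + g*T**2)
((o(K) - X(0, 1)) + l(1))**2 = ((-4 - (-7 + 0*1**2)) - 4/1)**2 = ((-4 - (-7 + 0*1)) - 4*1)**2 = ((-4 - (-7 + 0)) - 4)**2 = ((-4 - 1*(-7)) - 4)**2 = ((-4 + 7) - 4)**2 = (3 - 4)**2 = (-1)**2 = 1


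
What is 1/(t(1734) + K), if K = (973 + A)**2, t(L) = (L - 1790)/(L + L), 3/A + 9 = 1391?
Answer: 1655904108/1567699408588171 ≈ 1.0563e-6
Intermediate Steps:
A = 3/1382 (A = 3/(-9 + 1391) = 3/1382 ≈ 0.0021708)
t(L) = (-1790 + L)/(2*L) (t(L) = (-1790 + L)/((2*L)) = (-1790 + L)*(1/(2*L)) = (-1790 + L)/(2*L))
K = 1808188506721/1909924 (K = (973 + 3/1382)**2 = (1344689/1382)**2 = 1808188506721/1909924 ≈ 9.4673e+5)
1/(t(1734) + K) = 1/((1/2)*(-1790 + 1734)/1734 + 1808188506721/1909924) = 1/((1/2)*(1/1734)*(-56) + 1808188506721/1909924) = 1/(-14/867 + 1808188506721/1909924) = 1/(1567699408588171/1655904108) = 1655904108/1567699408588171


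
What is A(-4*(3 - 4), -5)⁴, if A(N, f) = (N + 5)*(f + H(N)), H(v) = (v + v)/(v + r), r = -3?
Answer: 531441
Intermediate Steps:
H(v) = 2*v/(-3 + v) (H(v) = (v + v)/(v - 3) = (2*v)/(-3 + v) = 2*v/(-3 + v))
A(N, f) = (5 + N)*(f + 2*N/(-3 + N)) (A(N, f) = (N + 5)*(f + 2*N/(-3 + N)) = (5 + N)*(f + 2*N/(-3 + N)))
A(-4*(3 - 4), -5)⁴ = ((2*(-4*(3 - 4))² + 10*(-4*(3 - 4)) - 5*(-3 - 4*(3 - 4))*(5 - 4*(3 - 4)))/(-3 - 4*(3 - 4)))⁴ = ((2*(-4*(-1))² + 10*(-4*(-1)) - 5*(-3 - 4*(-1))*(5 - 4*(-1)))/(-3 - 4*(-1)))⁴ = ((2*4² + 10*4 - 5*(-3 + 4)*(5 + 4))/(-3 + 4))⁴ = ((2*16 + 40 - 5*1*9)/1)⁴ = (1*(32 + 40 - 45))⁴ = (1*27)⁴ = 27⁴ = 531441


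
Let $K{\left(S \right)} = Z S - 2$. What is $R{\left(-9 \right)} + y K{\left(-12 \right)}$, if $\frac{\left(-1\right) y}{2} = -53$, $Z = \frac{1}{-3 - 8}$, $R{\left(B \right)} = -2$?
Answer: $- \frac{1082}{11} \approx -98.364$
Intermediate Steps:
$Z = - \frac{1}{11}$ ($Z = \frac{1}{-11} = - \frac{1}{11} \approx -0.090909$)
$y = 106$ ($y = \left(-2\right) \left(-53\right) = 106$)
$K{\left(S \right)} = -2 - \frac{S}{11}$ ($K{\left(S \right)} = - \frac{S}{11} - 2 = -2 - \frac{S}{11}$)
$R{\left(-9 \right)} + y K{\left(-12 \right)} = -2 + 106 \left(-2 - - \frac{12}{11}\right) = -2 + 106 \left(-2 + \frac{12}{11}\right) = -2 + 106 \left(- \frac{10}{11}\right) = -2 - \frac{1060}{11} = - \frac{1082}{11}$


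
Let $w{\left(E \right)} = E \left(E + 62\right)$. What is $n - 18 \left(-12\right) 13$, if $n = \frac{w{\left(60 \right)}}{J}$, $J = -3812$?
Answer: $\frac{2674194}{953} \approx 2806.1$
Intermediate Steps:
$w{\left(E \right)} = E \left(62 + E\right)$
$n = - \frac{1830}{953}$ ($n = \frac{60 \left(62 + 60\right)}{-3812} = 60 \cdot 122 \left(- \frac{1}{3812}\right) = 7320 \left(- \frac{1}{3812}\right) = - \frac{1830}{953} \approx -1.9203$)
$n - 18 \left(-12\right) 13 = - \frac{1830}{953} - 18 \left(-12\right) 13 = - \frac{1830}{953} - \left(-216\right) 13 = - \frac{1830}{953} - -2808 = - \frac{1830}{953} + 2808 = \frac{2674194}{953}$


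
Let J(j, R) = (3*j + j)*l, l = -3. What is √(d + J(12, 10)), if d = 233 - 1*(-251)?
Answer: 2*√85 ≈ 18.439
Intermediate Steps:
J(j, R) = -12*j (J(j, R) = (3*j + j)*(-3) = (4*j)*(-3) = -12*j)
d = 484 (d = 233 + 251 = 484)
√(d + J(12, 10)) = √(484 - 12*12) = √(484 - 144) = √340 = 2*√85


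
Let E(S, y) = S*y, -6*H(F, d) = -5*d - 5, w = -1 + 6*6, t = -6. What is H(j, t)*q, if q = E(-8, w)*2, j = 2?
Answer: 7000/3 ≈ 2333.3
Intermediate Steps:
w = 35 (w = -1 + 36 = 35)
H(F, d) = ⅚ + 5*d/6 (H(F, d) = -(-5*d - 5)/6 = -(-5 - 5*d)/6 = ⅚ + 5*d/6)
q = -560 (q = -8*35*2 = -280*2 = -560)
H(j, t)*q = (⅚ + (⅚)*(-6))*(-560) = (⅚ - 5)*(-560) = -25/6*(-560) = 7000/3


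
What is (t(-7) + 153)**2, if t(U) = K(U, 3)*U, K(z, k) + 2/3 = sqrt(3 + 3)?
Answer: 226375/9 - 6622*sqrt(6)/3 ≈ 19746.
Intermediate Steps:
K(z, k) = -2/3 + sqrt(6) (K(z, k) = -2/3 + sqrt(3 + 3) = -2/3 + sqrt(6))
t(U) = U*(-2/3 + sqrt(6)) (t(U) = (-2/3 + sqrt(6))*U = U*(-2/3 + sqrt(6)))
(t(-7) + 153)**2 = ((1/3)*(-7)*(-2 + 3*sqrt(6)) + 153)**2 = ((14/3 - 7*sqrt(6)) + 153)**2 = (473/3 - 7*sqrt(6))**2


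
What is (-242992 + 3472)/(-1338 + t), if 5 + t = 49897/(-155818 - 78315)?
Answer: 4673294680/26207543 ≈ 178.32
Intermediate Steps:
t = -1220562/234133 (t = -5 + 49897/(-155818 - 78315) = -5 + 49897/(-234133) = -5 + 49897*(-1/234133) = -5 - 49897/234133 = -1220562/234133 ≈ -5.2131)
(-242992 + 3472)/(-1338 + t) = (-242992 + 3472)/(-1338 - 1220562/234133) = -239520/(-314490516/234133) = -239520*(-234133/314490516) = 4673294680/26207543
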